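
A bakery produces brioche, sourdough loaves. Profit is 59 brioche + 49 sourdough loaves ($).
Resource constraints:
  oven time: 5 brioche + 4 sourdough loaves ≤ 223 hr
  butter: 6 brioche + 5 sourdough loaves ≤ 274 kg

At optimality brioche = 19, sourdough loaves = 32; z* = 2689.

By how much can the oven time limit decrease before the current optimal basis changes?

3.8

Binding constraints: oven time, butter. The basis is B = [[5,4],[6,5]] with det 1.
Per unit decrease in oven time, x* moves by d = (-5, 6).
The basis stays optimal until brioche reaches 0; allowable decrease = 3.8 hr.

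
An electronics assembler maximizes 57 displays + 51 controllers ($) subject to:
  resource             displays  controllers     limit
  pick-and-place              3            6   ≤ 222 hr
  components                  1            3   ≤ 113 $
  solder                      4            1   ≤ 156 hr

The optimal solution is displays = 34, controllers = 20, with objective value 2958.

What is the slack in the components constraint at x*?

components used = 1·34 + 3·20 = 94; slack = 113 − 94 = 19.

19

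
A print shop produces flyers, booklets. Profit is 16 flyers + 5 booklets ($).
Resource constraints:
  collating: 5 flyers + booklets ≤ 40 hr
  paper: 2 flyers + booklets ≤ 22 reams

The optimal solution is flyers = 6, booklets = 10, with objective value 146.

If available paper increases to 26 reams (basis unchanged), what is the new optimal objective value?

Check each constraint at x*: collating 40/40 (tight); paper 22/22 (tight).
From A_Bᵀ y = c: 5·y_collating + 2·y_paper = 16; 1·y_collating + 1·y_paper = 5.
Solving: y_collating = 2, y_paper = 3.
Δz = y_paper·Δb = 3 × (4) = 12, so new z* = 146 + 12 = 158.

158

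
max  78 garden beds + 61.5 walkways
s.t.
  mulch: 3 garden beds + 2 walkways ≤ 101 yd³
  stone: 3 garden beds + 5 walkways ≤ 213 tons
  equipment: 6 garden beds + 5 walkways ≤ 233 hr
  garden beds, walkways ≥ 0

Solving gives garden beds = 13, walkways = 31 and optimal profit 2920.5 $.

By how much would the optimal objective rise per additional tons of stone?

Check each constraint at x*: mulch 101/101 (tight); stone 194/213 (slack 19); equipment 233/233 (tight).
By complementary slackness, y = 0 for the non-binding constraint.
The binding rows give the dual system: 3·y_mulch + 6·y_equipment = 78 and 2·y_mulch + 5·y_equipment = 61.5.
Solving: y_mulch = 7, y_equipment = 9.5.
Shadow price of stone = 0.

0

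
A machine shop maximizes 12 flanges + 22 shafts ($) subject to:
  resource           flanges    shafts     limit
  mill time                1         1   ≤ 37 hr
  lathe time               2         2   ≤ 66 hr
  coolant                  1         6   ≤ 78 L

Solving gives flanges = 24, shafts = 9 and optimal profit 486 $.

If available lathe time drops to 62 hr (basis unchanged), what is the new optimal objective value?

At the optimum: mill time uses 33 of 37 (slack = 4); lathe time uses 66 of 66 (binding); coolant uses 78 of 78 (binding).
By complementary slackness, y = 0 for the non-binding constraint.
Dual feasibility on the basic columns requires 2·y_lathe time + 1·y_coolant = 12, 2·y_lathe time + 6·y_coolant = 22.
→ y_lathe time = 5 and y_coolant = 2.
Δz = y_lathe time·Δb = 5 × (-4) = -20, so new z* = 486 − 20 = 466.

466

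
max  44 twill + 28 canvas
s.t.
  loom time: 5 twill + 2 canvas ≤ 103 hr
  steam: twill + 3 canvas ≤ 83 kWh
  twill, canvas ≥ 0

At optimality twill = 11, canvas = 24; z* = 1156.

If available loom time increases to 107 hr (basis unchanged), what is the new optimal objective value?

1188

Both loom time and steam are binding at x*.
Dual feasibility on the basic columns requires 5·y_loom time + 1·y_steam = 44, 2·y_loom time + 3·y_steam = 28.
→ y_loom time = 8 and y_steam = 4.
Δz = y_loom time·Δb = 8 × (4) = 32, so new z* = 1156 + 32 = 1188.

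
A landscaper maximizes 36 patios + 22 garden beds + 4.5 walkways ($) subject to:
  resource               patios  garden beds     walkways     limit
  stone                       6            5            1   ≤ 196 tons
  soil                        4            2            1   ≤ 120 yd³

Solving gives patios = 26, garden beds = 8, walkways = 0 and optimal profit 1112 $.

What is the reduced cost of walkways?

Both stone and soil are binding at x*.
Dual feasibility on the basic columns requires 6·y_stone + 4·y_soil = 36, 5·y_stone + 2·y_soil = 22.
→ y_stone = 2 and y_soil = 6.
Reduced cost of walkways: c₃ − yᵀa₃ = 4.5 − (2·1 + 6·1) = 4.5 − 8 = -3.5.

-3.5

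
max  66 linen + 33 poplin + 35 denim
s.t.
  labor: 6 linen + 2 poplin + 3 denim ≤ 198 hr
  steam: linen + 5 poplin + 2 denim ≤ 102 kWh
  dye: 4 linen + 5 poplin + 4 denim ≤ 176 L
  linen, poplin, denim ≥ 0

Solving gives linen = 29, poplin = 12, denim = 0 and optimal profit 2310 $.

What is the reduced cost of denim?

-4

Check each constraint at x*: labor 198/198 (tight); steam 89/102 (slack 13); dye 176/176 (tight).
By complementary slackness, y = 0 for the non-binding constraint.
Dual feasibility on the basic columns requires 6·y_labor + 4·y_dye = 66, 2·y_labor + 5·y_dye = 33.
→ y_labor = 9 and y_dye = 3.
Reduced cost of denim: c₃ − yᵀa₃ = 35 − (9·3 + 3·4) = 35 − 39 = -4.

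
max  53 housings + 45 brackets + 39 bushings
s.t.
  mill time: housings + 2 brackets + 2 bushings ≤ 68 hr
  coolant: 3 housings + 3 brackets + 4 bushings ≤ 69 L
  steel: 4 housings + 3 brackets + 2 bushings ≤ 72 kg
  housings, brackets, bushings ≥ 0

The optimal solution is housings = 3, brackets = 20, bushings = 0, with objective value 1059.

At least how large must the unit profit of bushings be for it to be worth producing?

44

Binding: coolant and steel. Non-binding: mill time (25 unused).
Since mill time is not tight, its dual is 0.
From A_Bᵀ y = c: 3·y_coolant + 4·y_steel = 53; 3·y_coolant + 3·y_steel = 45.
Solving: y_coolant = 7, y_steel = 8.
bushings enters the basis when its profit ≥ yᵀa₃ = 7·4 + 8·2 = 44.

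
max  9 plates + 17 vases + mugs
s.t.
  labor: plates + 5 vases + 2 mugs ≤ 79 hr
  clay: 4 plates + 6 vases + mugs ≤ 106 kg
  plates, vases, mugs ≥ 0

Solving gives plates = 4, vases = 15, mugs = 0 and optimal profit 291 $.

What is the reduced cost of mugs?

-3

Check each constraint at x*: labor 79/79 (tight); clay 106/106 (tight).
Dual feasibility on the basic columns requires 1·y_labor + 4·y_clay = 9, 5·y_labor + 6·y_clay = 17.
→ y_labor = 1 and y_clay = 2.
Reduced cost of mugs: c₃ − yᵀa₃ = 1 − (1·2 + 2·1) = 1 − 4 = -3.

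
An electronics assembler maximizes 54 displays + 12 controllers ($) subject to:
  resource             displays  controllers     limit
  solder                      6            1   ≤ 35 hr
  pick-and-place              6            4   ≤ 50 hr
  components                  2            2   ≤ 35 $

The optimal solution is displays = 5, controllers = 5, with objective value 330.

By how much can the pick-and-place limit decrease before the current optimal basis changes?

15

Binding constraints: solder, pick-and-place. The basis is B = [[6,1],[6,4]] with det 18.
Per unit decrease in pick-and-place, x* moves by d = (0.0556, -0.3333).
The basis stays optimal until controllers reaches 0; allowable decrease = 15 hr.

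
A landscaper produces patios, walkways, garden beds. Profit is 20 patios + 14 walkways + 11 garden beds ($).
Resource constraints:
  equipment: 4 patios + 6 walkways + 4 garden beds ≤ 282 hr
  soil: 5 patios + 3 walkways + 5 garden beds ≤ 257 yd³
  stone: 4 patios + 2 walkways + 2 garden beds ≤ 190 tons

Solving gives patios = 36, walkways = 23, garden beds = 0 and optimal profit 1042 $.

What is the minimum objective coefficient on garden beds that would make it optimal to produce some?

12

At the optimum: equipment uses 282 of 282 (binding); soil uses 249 of 257 (slack = 8); stone uses 190 of 190 (binding).
Slack constraints have shadow price 0 (complementary slackness).
Dual feasibility on the basic columns requires 4·y_equipment + 4·y_stone = 20, 6·y_equipment + 2·y_stone = 14.
→ y_equipment = 1 and y_stone = 4.
garden beds enters the basis when its profit ≥ yᵀa₃ = 1·4 + 4·2 = 12.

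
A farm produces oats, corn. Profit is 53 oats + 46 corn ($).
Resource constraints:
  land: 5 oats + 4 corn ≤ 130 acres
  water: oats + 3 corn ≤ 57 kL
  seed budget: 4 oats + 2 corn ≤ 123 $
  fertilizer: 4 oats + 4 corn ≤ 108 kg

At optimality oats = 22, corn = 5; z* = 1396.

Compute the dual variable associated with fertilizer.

Check each constraint at x*: land 130/130 (tight); water 37/57 (slack 20); seed budget 98/123 (slack 25); fertilizer 108/108 (tight).
Since water, seed budget are not tight, their duals are 0.
From A_Bᵀ y = c: 5·y_land + 4·y_fertilizer = 53; 4·y_land + 4·y_fertilizer = 46.
This yields shadow prices y_land = 7, y_fertilizer = 4.5.
Shadow price of fertilizer = 4.5.

4.5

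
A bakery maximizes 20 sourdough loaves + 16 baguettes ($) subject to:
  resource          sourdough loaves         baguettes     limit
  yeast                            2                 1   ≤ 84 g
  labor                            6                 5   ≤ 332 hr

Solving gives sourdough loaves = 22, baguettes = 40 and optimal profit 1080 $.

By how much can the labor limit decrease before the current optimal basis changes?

80

Binding constraints: yeast, labor. The basis is B = [[2,1],[6,5]] with det 4.
Per unit decrease in labor, x* moves by d = (0.25, -0.5).
The basis stays optimal until baguettes reaches 0; allowable decrease = 80 hr.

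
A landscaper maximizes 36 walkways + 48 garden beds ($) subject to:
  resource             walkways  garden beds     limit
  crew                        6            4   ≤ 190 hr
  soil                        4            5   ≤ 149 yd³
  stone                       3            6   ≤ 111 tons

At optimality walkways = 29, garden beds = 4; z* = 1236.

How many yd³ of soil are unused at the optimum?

13

soil used = 4·29 + 5·4 = 136; slack = 149 − 136 = 13.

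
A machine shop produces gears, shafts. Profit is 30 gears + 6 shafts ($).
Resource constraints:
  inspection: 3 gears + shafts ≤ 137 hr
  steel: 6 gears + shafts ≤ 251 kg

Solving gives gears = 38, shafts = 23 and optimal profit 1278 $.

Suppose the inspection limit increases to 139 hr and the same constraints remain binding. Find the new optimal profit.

1282

Both inspection and steel are binding at x*.
The binding rows give the dual system: 3·y_inspection + 6·y_steel = 30 and 1·y_inspection + 1·y_steel = 6.
This yields shadow prices y_inspection = 2, y_steel = 4.
Δz = y_inspection·Δb = 2 × (2) = 4, so new z* = 1278 + 4 = 1282.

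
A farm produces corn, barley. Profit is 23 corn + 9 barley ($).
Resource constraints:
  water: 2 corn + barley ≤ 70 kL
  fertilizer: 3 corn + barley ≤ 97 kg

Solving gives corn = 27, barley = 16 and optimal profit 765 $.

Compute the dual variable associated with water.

4

Both water and fertilizer are binding at x*.
From A_Bᵀ y = c: 2·y_water + 3·y_fertilizer = 23; 1·y_water + 1·y_fertilizer = 9.
This yields shadow prices y_water = 4, y_fertilizer = 5.
Shadow price of water = 4.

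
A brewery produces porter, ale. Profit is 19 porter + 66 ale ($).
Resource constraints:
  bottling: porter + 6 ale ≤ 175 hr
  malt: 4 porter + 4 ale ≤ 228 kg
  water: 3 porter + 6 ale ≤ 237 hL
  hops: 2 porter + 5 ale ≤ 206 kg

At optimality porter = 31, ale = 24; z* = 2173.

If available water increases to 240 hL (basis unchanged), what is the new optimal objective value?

Binding: bottling and water. Non-binding: malt (8 unused), hops (24 unused).
Slack constraints have shadow price 0 (complementary slackness).
The binding rows give the dual system: 1·y_bottling + 3·y_water = 19 and 6·y_bottling + 6·y_water = 66.
Solving: y_bottling = 7, y_water = 4.
Δz = y_water·Δb = 4 × (3) = 12, so new z* = 2173 + 12 = 2185.

2185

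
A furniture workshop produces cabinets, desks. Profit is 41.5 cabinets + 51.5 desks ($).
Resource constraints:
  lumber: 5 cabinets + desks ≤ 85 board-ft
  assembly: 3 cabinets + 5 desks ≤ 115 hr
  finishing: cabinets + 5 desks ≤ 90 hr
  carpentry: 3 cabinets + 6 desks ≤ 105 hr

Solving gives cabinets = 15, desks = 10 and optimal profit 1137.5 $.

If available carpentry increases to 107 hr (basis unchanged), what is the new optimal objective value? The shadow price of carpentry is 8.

1153.5

Δb = 2, so new z* = 1137.5 + (8)·(2) = 1137.5 + 16 = 1153.5.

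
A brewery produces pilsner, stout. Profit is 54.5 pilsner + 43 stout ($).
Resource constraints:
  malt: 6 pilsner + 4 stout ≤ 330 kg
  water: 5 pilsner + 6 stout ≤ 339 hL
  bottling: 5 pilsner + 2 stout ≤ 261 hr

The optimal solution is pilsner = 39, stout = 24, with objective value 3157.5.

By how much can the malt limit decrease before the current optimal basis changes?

104

Binding constraints: malt, water. The basis is B = [[6,4],[5,6]] with det 16.
Per unit decrease in malt, x* moves by d = (-0.375, 0.3125).
The basis stays optimal until pilsner reaches 0; allowable decrease = 104 kg.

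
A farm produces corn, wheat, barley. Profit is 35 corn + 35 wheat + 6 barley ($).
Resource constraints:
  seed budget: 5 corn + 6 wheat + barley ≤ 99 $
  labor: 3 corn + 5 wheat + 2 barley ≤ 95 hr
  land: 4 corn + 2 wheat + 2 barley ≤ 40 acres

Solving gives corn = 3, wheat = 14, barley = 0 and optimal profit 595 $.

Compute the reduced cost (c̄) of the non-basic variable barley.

-4

Check each constraint at x*: seed budget 99/99 (tight); labor 79/95 (slack 16); land 40/40 (tight).
Slack constraints have shadow price 0 (complementary slackness).
Dual feasibility on the basic columns requires 5·y_seed budget + 4·y_land = 35, 6·y_seed budget + 2·y_land = 35.
This yields shadow prices y_seed budget = 5, y_land = 2.5.
Reduced cost of barley: c₃ − yᵀa₃ = 6 − (5·1 + 2.5·2) = 6 − 10 = -4.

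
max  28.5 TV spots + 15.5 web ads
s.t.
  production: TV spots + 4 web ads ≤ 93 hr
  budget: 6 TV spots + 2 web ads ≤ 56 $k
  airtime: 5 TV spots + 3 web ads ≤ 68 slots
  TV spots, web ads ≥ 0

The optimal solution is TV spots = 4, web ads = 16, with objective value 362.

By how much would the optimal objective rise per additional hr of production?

At the optimum: production uses 68 of 93 (slack = 25); budget uses 56 of 56 (binding); airtime uses 68 of 68 (binding).
Since production is not tight, its dual is 0.
The binding rows give the dual system: 6·y_budget + 5·y_airtime = 28.5 and 2·y_budget + 3·y_airtime = 15.5.
→ y_budget = 1 and y_airtime = 4.5.
Shadow price of production = 0.

0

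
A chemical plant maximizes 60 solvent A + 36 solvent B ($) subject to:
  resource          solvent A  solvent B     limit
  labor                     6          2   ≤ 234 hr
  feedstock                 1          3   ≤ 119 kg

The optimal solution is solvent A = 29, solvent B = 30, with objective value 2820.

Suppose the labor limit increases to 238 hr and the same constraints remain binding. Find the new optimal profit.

2856

Check each constraint at x*: labor 234/234 (tight); feedstock 119/119 (tight).
The binding rows give the dual system: 6·y_labor + 1·y_feedstock = 60 and 2·y_labor + 3·y_feedstock = 36.
Solving: y_labor = 9, y_feedstock = 6.
Δz = y_labor·Δb = 9 × (4) = 36, so new z* = 2820 + 36 = 2856.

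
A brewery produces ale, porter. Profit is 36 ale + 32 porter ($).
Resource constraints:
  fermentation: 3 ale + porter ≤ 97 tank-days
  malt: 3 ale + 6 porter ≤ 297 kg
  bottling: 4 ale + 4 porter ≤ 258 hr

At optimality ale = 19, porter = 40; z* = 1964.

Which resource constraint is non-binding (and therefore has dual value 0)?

fermentation: 97/97 (binding)
malt: 297/297 (binding)
bottling: 236/258 (slack 22)
By complementary slackness, a constraint with positive slack has shadow price 0 → bottling.

bottling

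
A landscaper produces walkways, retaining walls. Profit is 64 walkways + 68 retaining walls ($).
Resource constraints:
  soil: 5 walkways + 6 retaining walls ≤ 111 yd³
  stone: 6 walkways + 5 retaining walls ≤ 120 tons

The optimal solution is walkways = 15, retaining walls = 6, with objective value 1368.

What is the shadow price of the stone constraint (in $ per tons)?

4

Check each constraint at x*: soil 111/111 (tight); stone 120/120 (tight).
Dual feasibility on the basic columns requires 5·y_soil + 6·y_stone = 64, 6·y_soil + 5·y_stone = 68.
→ y_soil = 8 and y_stone = 4.
Shadow price of stone = 4.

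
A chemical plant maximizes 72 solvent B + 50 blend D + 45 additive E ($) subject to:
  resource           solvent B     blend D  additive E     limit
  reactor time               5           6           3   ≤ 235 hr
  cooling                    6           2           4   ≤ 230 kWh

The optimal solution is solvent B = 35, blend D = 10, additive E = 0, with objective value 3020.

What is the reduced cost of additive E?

-1

At the optimum: reactor time uses 235 of 235 (binding); cooling uses 230 of 230 (binding).
Dual feasibility on the basic columns requires 5·y_reactor time + 6·y_cooling = 72, 6·y_reactor time + 2·y_cooling = 50.
This yields shadow prices y_reactor time = 6, y_cooling = 7.
Reduced cost of additive E: c₃ − yᵀa₃ = 45 − (6·3 + 7·4) = 45 − 46 = -1.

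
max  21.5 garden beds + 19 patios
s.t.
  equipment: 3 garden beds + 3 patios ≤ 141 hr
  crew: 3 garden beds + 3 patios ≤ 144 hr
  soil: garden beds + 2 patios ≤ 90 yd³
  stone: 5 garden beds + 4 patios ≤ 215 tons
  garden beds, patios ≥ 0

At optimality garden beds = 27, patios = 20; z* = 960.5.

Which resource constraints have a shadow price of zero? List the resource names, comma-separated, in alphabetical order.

crew, soil

equipment: 141/141 (binding)
crew: 141/144 (slack 3)
soil: 67/90 (slack 23)
stone: 215/215 (binding)
By complementary slackness, a constraint with positive slack has shadow price 0 → crew, soil.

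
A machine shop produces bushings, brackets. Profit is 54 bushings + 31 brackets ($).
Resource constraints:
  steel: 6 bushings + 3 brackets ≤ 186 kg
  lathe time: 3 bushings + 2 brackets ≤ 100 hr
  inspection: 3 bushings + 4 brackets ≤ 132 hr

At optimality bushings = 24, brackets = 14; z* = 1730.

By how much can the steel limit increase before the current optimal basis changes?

14

Binding constraints: steel, lathe time. The basis is B = [[6,3],[3,2]] with det 3.
Per unit increase in steel, x* moves by d = (0.6667, -1).
The basis stays optimal until brackets reaches 0; allowable increase = 14 kg.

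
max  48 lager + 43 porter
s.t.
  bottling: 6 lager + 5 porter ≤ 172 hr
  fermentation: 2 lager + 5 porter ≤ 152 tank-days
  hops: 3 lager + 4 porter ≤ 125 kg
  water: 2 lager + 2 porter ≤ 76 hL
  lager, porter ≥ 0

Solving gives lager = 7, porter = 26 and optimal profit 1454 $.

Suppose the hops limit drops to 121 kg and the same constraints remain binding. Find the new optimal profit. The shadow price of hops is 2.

1446

Δb = -4, so new z* = 1454 + (2)·(-4) = 1454 − 8 = 1446.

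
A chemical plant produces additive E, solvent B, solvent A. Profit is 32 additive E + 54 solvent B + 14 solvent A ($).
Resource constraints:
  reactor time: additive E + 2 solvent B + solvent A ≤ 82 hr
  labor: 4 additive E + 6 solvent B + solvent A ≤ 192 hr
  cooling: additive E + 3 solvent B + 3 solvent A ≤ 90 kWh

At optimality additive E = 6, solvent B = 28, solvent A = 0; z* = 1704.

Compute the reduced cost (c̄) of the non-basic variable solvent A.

Check each constraint at x*: reactor time 62/82 (slack 20); labor 192/192 (tight); cooling 90/90 (tight).
By complementary slackness, y = 0 for the non-binding constraint.
The binding rows give the dual system: 4·y_labor + 1·y_cooling = 32 and 6·y_labor + 3·y_cooling = 54.
Solving: y_labor = 7, y_cooling = 4.
Reduced cost of solvent A: c₃ − yᵀa₃ = 14 − (7·1 + 4·3) = 14 − 19 = -5.

-5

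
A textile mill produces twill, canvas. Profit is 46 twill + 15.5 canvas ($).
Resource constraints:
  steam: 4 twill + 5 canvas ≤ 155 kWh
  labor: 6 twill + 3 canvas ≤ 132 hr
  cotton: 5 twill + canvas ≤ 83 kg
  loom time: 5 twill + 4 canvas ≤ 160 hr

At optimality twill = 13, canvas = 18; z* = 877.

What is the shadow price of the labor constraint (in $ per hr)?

Binding: labor and cotton. Non-binding: steam (13 unused), loom time (23 unused).
Slack constraints have shadow price 0 (complementary slackness).
The binding rows give the dual system: 6·y_labor + 5·y_cotton = 46 and 3·y_labor + 1·y_cotton = 15.5.
→ y_labor = 3.5 and y_cotton = 5.
Shadow price of labor = 3.5.

3.5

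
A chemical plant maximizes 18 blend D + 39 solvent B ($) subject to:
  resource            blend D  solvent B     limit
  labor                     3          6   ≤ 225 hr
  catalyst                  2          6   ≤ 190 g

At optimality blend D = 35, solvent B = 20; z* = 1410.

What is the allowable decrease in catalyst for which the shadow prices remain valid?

40

Binding constraints: labor, catalyst. The basis is B = [[3,6],[2,6]] with det 6.
Per unit decrease in catalyst, x* moves by d = (1, -0.5).
The basis stays optimal until solvent B reaches 0; allowable decrease = 40 g.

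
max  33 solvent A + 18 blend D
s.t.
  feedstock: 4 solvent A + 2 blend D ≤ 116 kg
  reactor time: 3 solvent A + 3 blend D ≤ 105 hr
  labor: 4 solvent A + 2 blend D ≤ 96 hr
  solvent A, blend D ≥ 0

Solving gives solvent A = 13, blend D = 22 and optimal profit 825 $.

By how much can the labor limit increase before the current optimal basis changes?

Binding constraints: reactor time, labor. The basis is B = [[3,3],[4,2]] with det -6.
Per unit increase in labor, x* moves by d = (0.5, -0.5).
The basis stays optimal until feedstock becomes binding; allowable increase = 20 hr.

20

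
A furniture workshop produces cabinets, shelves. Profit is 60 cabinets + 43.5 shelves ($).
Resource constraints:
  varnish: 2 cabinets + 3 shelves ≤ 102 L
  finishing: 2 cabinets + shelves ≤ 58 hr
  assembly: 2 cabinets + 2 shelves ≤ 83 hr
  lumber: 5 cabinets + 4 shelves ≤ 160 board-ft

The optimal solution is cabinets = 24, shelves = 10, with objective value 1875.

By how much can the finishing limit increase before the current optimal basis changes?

Binding constraints: finishing, lumber. The basis is B = [[2,1],[5,4]] with det 3.
Per unit increase in finishing, x* moves by d = (1.3333, -1.6667).
The basis stays optimal until shelves reaches 0; allowable increase = 6 hr.

6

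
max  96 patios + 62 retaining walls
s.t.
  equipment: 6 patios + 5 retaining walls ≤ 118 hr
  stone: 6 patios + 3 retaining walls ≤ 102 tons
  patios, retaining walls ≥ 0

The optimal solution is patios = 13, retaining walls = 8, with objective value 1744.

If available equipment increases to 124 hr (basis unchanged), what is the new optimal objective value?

1786

Both equipment and stone are binding at x*.
From A_Bᵀ y = c: 6·y_equipment + 6·y_stone = 96; 5·y_equipment + 3·y_stone = 62.
Solving: y_equipment = 7, y_stone = 9.
Δz = y_equipment·Δb = 7 × (6) = 42, so new z* = 1744 + 42 = 1786.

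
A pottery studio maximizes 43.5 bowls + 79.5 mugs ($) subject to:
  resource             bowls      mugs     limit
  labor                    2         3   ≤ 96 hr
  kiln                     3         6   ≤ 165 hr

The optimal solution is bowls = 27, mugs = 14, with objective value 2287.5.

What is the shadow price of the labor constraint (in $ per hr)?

7.5

At the optimum: labor uses 96 of 96 (binding); kiln uses 165 of 165 (binding).
The binding rows give the dual system: 2·y_labor + 3·y_kiln = 43.5 and 3·y_labor + 6·y_kiln = 79.5.
This yields shadow prices y_labor = 7.5, y_kiln = 9.5.
Shadow price of labor = 7.5.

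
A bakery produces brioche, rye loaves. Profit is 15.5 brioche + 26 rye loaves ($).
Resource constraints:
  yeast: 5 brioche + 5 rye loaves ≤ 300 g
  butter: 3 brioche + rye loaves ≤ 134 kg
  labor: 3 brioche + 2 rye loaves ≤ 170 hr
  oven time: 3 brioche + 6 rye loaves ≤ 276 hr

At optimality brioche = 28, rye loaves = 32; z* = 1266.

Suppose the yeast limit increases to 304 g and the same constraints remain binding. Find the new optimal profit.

Check each constraint at x*: yeast 300/300 (tight); butter 116/134 (slack 18); labor 148/170 (slack 22); oven time 276/276 (tight).
Slack constraints have shadow price 0 (complementary slackness).
From A_Bᵀ y = c: 5·y_yeast + 3·y_oven time = 15.5; 5·y_yeast + 6·y_oven time = 26.
This yields shadow prices y_yeast = 1, y_oven time = 3.5.
Δz = y_yeast·Δb = 1 × (4) = 4, so new z* = 1266 + 4 = 1270.

1270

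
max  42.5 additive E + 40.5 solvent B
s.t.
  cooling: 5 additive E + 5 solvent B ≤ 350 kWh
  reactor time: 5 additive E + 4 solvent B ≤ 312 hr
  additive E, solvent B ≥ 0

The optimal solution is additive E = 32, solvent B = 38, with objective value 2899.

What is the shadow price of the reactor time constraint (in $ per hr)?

Both cooling and reactor time are binding at x*.
From A_Bᵀ y = c: 5·y_cooling + 5·y_reactor time = 42.5; 5·y_cooling + 4·y_reactor time = 40.5.
→ y_cooling = 6.5 and y_reactor time = 2.
Shadow price of reactor time = 2.

2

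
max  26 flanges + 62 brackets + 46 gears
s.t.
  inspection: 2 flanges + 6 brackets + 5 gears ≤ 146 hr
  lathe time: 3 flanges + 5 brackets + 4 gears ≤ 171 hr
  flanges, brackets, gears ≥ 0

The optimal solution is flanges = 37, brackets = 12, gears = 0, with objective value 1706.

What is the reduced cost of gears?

-5

Both inspection and lathe time are binding at x*.
Dual feasibility on the basic columns requires 2·y_inspection + 3·y_lathe time = 26, 6·y_inspection + 5·y_lathe time = 62.
This yields shadow prices y_inspection = 7, y_lathe time = 4.
Reduced cost of gears: c₃ − yᵀa₃ = 46 − (7·5 + 4·4) = 46 − 51 = -5.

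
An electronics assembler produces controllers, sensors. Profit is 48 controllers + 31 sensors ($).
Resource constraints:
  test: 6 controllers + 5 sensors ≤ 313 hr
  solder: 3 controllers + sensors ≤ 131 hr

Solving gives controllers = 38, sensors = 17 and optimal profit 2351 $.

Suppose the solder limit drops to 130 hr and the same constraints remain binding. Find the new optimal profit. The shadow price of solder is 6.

2345

Δb = -1, so new z* = 2351 + (6)·(-1) = 2351 − 6 = 2345.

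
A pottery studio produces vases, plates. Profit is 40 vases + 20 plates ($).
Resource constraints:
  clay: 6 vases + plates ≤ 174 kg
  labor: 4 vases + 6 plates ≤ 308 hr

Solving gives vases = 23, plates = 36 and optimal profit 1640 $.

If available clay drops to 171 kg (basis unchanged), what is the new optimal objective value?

At the optimum: clay uses 174 of 174 (binding); labor uses 308 of 308 (binding).
The binding rows give the dual system: 6·y_clay + 4·y_labor = 40 and 1·y_clay + 6·y_labor = 20.
→ y_clay = 5 and y_labor = 2.5.
Δz = y_clay·Δb = 5 × (-3) = -15, so new z* = 1640 − 15 = 1625.

1625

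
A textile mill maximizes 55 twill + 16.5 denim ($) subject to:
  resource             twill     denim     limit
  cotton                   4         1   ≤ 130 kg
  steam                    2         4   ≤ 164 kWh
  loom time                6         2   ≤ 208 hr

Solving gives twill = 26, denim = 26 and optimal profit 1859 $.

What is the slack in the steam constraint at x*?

8

steam used = 2·26 + 4·26 = 156; slack = 164 − 156 = 8.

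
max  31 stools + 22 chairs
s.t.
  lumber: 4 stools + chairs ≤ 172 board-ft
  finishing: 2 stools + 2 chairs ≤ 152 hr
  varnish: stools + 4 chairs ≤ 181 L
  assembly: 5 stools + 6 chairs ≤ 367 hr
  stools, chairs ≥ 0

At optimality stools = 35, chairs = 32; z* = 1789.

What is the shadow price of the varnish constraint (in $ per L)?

0

Check each constraint at x*: lumber 172/172 (tight); finishing 134/152 (slack 18); varnish 163/181 (slack 18); assembly 367/367 (tight).
By complementary slackness, y = 0 for the non-binding constraints.
From A_Bᵀ y = c: 4·y_lumber + 5·y_assembly = 31; 1·y_lumber + 6·y_assembly = 22.
Solving: y_lumber = 4, y_assembly = 3.
Shadow price of varnish = 0.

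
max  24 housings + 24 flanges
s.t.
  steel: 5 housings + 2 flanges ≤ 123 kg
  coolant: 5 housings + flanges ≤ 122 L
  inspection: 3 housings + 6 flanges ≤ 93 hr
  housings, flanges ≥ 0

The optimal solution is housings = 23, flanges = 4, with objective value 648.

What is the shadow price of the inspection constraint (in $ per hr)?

3

Check each constraint at x*: steel 123/123 (tight); coolant 119/122 (slack 3); inspection 93/93 (tight).
Since coolant is not tight, its dual is 0.
From A_Bᵀ y = c: 5·y_steel + 3·y_inspection = 24; 2·y_steel + 6·y_inspection = 24.
This yields shadow prices y_steel = 3, y_inspection = 3.
Shadow price of inspection = 3.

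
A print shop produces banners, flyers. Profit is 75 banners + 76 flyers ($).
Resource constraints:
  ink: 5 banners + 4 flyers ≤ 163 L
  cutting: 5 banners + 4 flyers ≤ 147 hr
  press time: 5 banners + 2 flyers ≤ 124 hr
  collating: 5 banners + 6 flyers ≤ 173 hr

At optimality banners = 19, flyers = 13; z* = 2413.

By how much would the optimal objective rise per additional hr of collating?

At the optimum: ink uses 147 of 163 (slack = 16); cutting uses 147 of 147 (binding); press time uses 121 of 124 (slack = 3); collating uses 173 of 173 (binding).
By complementary slackness, y = 0 for the non-binding constraints.
Dual feasibility on the basic columns requires 5·y_cutting + 5·y_collating = 75, 4·y_cutting + 6·y_collating = 76.
This yields shadow prices y_cutting = 7, y_collating = 8.
Shadow price of collating = 8.

8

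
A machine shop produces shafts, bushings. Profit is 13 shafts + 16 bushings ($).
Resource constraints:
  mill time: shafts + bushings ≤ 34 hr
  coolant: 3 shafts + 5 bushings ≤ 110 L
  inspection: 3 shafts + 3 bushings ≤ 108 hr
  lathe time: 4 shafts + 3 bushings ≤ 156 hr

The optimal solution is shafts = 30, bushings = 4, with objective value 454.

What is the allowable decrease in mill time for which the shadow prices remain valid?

Binding constraints: mill time, coolant. The basis is B = [[1,1],[3,5]] with det 2.
Per unit decrease in mill time, x* moves by d = (-2.5, 1.5).
The basis stays optimal until shafts reaches 0; allowable decrease = 12 hr.

12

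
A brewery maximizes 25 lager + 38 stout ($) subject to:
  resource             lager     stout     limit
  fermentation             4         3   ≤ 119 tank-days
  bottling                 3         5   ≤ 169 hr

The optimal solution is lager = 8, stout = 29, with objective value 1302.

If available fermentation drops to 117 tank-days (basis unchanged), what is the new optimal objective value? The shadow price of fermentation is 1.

Δb = -2, so new z* = 1302 + (1)·(-2) = 1302 − 2 = 1300.

1300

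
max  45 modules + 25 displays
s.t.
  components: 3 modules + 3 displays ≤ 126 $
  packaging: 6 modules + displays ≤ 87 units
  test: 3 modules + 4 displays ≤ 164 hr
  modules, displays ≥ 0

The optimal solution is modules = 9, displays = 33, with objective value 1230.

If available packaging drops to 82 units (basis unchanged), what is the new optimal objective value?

At the optimum: components uses 126 of 126 (binding); packaging uses 87 of 87 (binding); test uses 159 of 164 (slack = 5).
Slack constraints have shadow price 0 (complementary slackness).
The binding rows give the dual system: 3·y_components + 6·y_packaging = 45 and 3·y_components + 1·y_packaging = 25.
Solving: y_components = 7, y_packaging = 4.
Δz = y_packaging·Δb = 4 × (-5) = -20, so new z* = 1230 − 20 = 1210.

1210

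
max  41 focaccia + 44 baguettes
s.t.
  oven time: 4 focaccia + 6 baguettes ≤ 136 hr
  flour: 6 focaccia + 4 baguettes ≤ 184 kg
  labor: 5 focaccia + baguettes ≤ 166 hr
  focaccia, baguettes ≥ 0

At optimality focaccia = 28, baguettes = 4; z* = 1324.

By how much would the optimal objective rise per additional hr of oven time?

5

At the optimum: oven time uses 136 of 136 (binding); flour uses 184 of 184 (binding); labor uses 144 of 166 (slack = 22).
Since labor is not tight, its dual is 0.
The binding rows give the dual system: 4·y_oven time + 6·y_flour = 41 and 6·y_oven time + 4·y_flour = 44.
→ y_oven time = 5 and y_flour = 3.5.
Shadow price of oven time = 5.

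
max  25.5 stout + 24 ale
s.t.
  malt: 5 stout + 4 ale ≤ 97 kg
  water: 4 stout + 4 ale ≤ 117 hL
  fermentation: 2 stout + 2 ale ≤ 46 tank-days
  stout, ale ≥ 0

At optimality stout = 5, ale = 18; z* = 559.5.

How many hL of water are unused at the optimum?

25

water used = 4·5 + 4·18 = 92; slack = 117 − 92 = 25.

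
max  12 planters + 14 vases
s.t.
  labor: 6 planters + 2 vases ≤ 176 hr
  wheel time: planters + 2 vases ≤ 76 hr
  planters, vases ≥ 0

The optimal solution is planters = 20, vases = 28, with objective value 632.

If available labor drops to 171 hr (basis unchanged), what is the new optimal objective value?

627

At the optimum: labor uses 176 of 176 (binding); wheel time uses 76 of 76 (binding).
From A_Bᵀ y = c: 6·y_labor + 1·y_wheel time = 12; 2·y_labor + 2·y_wheel time = 14.
Solving: y_labor = 1, y_wheel time = 6.
Δz = y_labor·Δb = 1 × (-5) = -5, so new z* = 632 − 5 = 627.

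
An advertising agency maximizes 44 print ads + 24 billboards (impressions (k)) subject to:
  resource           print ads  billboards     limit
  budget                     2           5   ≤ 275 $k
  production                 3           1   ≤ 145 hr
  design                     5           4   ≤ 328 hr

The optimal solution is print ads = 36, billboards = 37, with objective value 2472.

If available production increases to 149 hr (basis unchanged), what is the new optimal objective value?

At the optimum: budget uses 257 of 275 (slack = 18); production uses 145 of 145 (binding); design uses 328 of 328 (binding).
Slack constraints have shadow price 0 (complementary slackness).
Dual feasibility on the basic columns requires 3·y_production + 5·y_design = 44, 1·y_production + 4·y_design = 24.
Solving: y_production = 8, y_design = 4.
Δz = y_production·Δb = 8 × (4) = 32, so new z* = 2472 + 32 = 2504.

2504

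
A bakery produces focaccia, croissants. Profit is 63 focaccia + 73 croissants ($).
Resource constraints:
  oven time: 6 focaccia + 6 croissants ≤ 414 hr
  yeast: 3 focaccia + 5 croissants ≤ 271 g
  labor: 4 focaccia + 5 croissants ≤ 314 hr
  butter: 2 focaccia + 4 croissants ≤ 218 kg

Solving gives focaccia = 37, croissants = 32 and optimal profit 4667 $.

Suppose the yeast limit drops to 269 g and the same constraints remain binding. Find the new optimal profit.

At the optimum: oven time uses 414 of 414 (binding); yeast uses 271 of 271 (binding); labor uses 308 of 314 (slack = 6); butter uses 202 of 218 (slack = 16).
Since labor, butter are not tight, their duals are 0.
The binding rows give the dual system: 6·y_oven time + 3·y_yeast = 63 and 6·y_oven time + 5·y_yeast = 73.
→ y_oven time = 8 and y_yeast = 5.
Δz = y_yeast·Δb = 5 × (-2) = -10, so new z* = 4667 − 10 = 4657.

4657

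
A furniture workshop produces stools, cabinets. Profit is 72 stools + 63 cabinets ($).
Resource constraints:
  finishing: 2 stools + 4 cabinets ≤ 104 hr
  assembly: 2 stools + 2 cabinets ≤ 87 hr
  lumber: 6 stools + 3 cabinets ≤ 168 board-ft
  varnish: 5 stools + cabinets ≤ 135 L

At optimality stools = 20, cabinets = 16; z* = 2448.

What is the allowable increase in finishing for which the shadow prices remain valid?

Binding constraints: finishing, lumber. The basis is B = [[2,4],[6,3]] with det -18.
Per unit increase in finishing, x* moves by d = (-0.1667, 0.3333).
The basis stays optimal until assembly becomes binding; allowable increase = 45 hr.

45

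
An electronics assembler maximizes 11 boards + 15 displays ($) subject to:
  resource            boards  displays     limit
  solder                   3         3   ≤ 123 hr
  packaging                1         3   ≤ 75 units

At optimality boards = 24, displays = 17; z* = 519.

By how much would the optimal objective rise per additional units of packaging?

Check each constraint at x*: solder 123/123 (tight); packaging 75/75 (tight).
From A_Bᵀ y = c: 3·y_solder + 1·y_packaging = 11; 3·y_solder + 3·y_packaging = 15.
This yields shadow prices y_solder = 3, y_packaging = 2.
Shadow price of packaging = 2.

2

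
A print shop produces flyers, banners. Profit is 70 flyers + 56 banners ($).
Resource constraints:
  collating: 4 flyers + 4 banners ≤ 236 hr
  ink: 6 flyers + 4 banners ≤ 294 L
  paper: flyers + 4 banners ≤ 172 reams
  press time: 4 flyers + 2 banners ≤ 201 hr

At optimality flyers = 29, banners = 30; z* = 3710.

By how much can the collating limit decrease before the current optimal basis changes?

Binding constraints: collating, ink. The basis is B = [[4,4],[6,4]] with det -8.
Per unit decrease in collating, x* moves by d = (0.5, -0.75).
The basis stays optimal until banners reaches 0; allowable decrease = 40 hr.

40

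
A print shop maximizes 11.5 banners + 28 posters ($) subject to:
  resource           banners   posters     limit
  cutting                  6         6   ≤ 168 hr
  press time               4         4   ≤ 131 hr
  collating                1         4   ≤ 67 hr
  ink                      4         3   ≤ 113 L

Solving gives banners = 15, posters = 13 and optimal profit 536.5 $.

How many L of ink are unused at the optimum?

14

ink used = 4·15 + 3·13 = 99; slack = 113 − 99 = 14.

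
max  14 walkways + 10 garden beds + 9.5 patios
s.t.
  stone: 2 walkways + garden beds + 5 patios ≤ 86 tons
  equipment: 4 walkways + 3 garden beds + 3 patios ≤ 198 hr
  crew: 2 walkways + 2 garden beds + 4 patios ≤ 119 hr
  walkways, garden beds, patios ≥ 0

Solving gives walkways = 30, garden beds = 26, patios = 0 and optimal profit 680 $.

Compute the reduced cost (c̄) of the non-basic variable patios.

-4.5

Binding: stone and equipment. Non-binding: crew (7 unused).
Slack constraints have shadow price 0 (complementary slackness).
From A_Bᵀ y = c: 2·y_stone + 4·y_equipment = 14; 1·y_stone + 3·y_equipment = 10.
→ y_stone = 1 and y_equipment = 3.
Reduced cost of patios: c₃ − yᵀa₃ = 9.5 − (1·5 + 3·3) = 9.5 − 14 = -4.5.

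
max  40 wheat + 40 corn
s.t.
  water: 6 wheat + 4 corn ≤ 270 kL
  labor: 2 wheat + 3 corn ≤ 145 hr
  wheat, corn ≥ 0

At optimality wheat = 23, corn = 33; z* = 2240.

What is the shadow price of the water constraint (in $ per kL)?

4

At the optimum: water uses 270 of 270 (binding); labor uses 145 of 145 (binding).
The binding rows give the dual system: 6·y_water + 2·y_labor = 40 and 4·y_water + 3·y_labor = 40.
→ y_water = 4 and y_labor = 8.
Shadow price of water = 4.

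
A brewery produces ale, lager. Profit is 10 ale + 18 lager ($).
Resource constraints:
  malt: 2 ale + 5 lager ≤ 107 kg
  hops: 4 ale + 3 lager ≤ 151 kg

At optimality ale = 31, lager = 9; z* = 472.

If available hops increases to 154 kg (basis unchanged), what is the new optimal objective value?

Both malt and hops are binding at x*.
From A_Bᵀ y = c: 2·y_malt + 4·y_hops = 10; 5·y_malt + 3·y_hops = 18.
This yields shadow prices y_malt = 3, y_hops = 1.
Δz = y_hops·Δb = 1 × (3) = 3, so new z* = 472 + 3 = 475.

475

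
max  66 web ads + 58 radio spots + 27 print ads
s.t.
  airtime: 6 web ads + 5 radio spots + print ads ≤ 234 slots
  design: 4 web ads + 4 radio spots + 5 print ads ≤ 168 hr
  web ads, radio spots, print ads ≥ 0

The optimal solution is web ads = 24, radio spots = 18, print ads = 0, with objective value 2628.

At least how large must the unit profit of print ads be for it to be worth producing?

30.5

At the optimum: airtime uses 234 of 234 (binding); design uses 168 of 168 (binding).
The binding rows give the dual system: 6·y_airtime + 4·y_design = 66 and 5·y_airtime + 4·y_design = 58.
This yields shadow prices y_airtime = 8, y_design = 4.5.
print ads enters the basis when its profit ≥ yᵀa₃ = 8·1 + 4.5·5 = 30.5.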